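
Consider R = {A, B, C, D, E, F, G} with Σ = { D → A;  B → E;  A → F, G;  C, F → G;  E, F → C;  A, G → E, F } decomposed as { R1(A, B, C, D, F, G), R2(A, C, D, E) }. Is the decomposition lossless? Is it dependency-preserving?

Lossless test: (A, C, D)⁺ = {A, C, D, E, F, G}, which contains all of one fragment — lossless.
Dependency preservation: the restricted closure of {B} across the fragments never reaches {E}, so B → E cannot be enforced without a join — not preserved.

lossless but not dependency-preserving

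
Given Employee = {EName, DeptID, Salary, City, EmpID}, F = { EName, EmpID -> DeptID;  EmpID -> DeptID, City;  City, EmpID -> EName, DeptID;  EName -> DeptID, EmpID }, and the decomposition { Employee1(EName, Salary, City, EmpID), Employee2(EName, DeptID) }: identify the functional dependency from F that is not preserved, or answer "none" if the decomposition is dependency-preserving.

EName, EmpID → DeptID: restricted closure across fragments reaches DeptID.
EmpID → DeptID, City: restricted closure across fragments reaches DeptID, City.
City, EmpID → EName, DeptID: restricted closure across fragments reaches EName, DeptID.
EName → DeptID, EmpID: restricted closure across fragments reaches DeptID, EmpID.
Every dependency is enforceable on the fragments, so the decomposition is dependency-preserving.

none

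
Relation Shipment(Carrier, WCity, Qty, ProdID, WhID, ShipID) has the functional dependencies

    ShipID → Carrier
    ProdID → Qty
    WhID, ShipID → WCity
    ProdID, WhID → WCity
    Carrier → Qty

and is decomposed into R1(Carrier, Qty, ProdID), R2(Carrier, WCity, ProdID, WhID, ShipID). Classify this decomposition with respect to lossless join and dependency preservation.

Lossless test: (Carrier, ProdID)⁺ = {Carrier, Qty, ProdID}, which contains all of one fragment — lossless.
Dependency preservation: every FD's attributes lie within a single fragment, so each can be enforced locally — preserved.

lossless and dependency-preserving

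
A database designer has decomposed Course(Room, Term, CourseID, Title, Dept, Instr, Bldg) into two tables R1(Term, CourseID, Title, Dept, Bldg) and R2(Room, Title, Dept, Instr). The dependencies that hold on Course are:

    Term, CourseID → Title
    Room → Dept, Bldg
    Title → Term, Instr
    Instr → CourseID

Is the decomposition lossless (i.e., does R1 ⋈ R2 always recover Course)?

Common attributes: R1 ∩ R2 = {Title, Dept}.
Closure of {Title, Dept}: Title → Term, Instr applies, adding Term, Instr; Instr → CourseID applies, adding CourseID. So (Title, Dept)⁺ = {Term, CourseID, Title, Dept, Instr}.
The closure contains neither all of R1 = {Term, CourseID, Title, Dept, Bldg} nor all of R2 = {Room, Title, Dept, Instr}, so the common attributes are not a superkey of either fragment. The join is lossy.

No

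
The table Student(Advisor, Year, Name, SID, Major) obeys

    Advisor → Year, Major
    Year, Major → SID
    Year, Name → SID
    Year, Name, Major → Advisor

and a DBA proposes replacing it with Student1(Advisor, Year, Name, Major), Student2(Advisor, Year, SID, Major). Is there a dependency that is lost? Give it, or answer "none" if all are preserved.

Year, Name → SID

Check Year, Name → SID: no single fragment contains all of {Year, Name, SID}, and the restricted closure of {Year, Name} across the fragments never reaches {SID}.
Advisor → Year, Major is preserved.
Year, Major → SID is preserved.
Year, Name, Major → Advisor is preserved.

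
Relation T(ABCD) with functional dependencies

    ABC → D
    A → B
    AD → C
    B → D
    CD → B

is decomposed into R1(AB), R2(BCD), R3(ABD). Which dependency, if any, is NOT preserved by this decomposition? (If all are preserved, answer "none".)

Check AD → C: no single fragment contains all of {ACD}, and the restricted closure of {AD} across the fragments never reaches {C}.
ABC → D is preserved.
A → B is preserved.
B → D is preserved.
CD → B is preserved.

AD → C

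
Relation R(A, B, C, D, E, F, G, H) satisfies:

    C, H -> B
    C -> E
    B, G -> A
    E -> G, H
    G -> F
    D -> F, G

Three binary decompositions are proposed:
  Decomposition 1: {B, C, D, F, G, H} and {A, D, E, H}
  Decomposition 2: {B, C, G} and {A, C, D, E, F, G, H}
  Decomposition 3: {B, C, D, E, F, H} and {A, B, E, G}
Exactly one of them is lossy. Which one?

Decomposition 1: common = {D, H}, closure = {D, F, G, H} → lossy.
Decomposition 2: common = {C, G}, closure = {A, B, C, E, F, G, H} → lossless.
Decomposition 3: common = {B, E}, closure = {A, B, E, F, G, H} → lossless.

Decomposition 1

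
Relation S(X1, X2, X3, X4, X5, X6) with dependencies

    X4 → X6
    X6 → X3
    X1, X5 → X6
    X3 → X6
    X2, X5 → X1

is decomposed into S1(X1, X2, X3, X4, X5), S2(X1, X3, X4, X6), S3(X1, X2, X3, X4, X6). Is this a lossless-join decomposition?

Chase test. Columns are X1, X2, X3, X4, X5, X6; row i has aⱼ where attribute j ∈ Si, else bᵢⱼ.
Initial tableau (one row per fragment):
  row 1: a1 a2 a3 a4 a5 b16
  row 2: a1 b22 a3 a4 b25 a6
  row 3: a1 a2 a3 a4 b35 a6
Rows 1 and 2 agree on X4; apply X4→X6 and equate their X6 entries.
Row 1 is now all distinguished symbols — the join is lossless.

Yes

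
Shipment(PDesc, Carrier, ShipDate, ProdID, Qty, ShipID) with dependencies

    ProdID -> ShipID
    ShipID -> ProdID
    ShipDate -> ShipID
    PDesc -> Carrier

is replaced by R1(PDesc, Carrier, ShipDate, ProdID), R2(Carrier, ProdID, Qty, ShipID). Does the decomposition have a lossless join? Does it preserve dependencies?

Lossless test: (Carrier, ProdID)⁺ = {Carrier, ProdID, ShipID}, which is a superkey of neither fragment — lossy.
Dependency preservation: ShipDate → ShipID is not contained in any single fragment, but the restricted closure of its left-hand side across the fragments still reaches the right-hand side; the remaining FDs each lie inside some fragment. All dependencies are preserved.

lossy but dependency-preserving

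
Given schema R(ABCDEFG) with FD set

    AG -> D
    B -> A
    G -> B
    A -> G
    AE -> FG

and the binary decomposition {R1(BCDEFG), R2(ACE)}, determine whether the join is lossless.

No

Common attributes: R1 ∩ R2 = {CE}.
No dependency enlarges {CE}, so (CE)⁺ = {CE}.
The closure contains neither all of R1 = {BCDEFG} nor all of R2 = {ACE}, so the common attributes are not a superkey of either fragment. The join is lossy.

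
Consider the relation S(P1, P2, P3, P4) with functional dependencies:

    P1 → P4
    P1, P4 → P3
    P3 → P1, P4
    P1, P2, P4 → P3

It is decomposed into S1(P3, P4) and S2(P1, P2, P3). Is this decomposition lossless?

Common attributes: S1 ∩ S2 = {P3}.
Closure of {P3}: P3 → P1, P4 applies, adding P1, P4. So (P3)⁺ = {P1, P3, P4}.
This closure contains every attribute of S1, so S1 ∩ S2 → S1. The join is lossless.

Yes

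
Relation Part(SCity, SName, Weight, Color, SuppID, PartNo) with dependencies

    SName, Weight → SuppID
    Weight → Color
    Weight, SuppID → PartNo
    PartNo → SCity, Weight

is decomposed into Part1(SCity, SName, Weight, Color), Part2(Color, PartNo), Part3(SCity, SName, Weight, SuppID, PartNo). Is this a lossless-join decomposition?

Yes

Chase test. Columns are SCity, SName, Weight, Color, SuppID, PartNo; row i has aⱼ where attribute j ∈ Parti, else bᵢⱼ.
Initial tableau (one row per fragment):
  row 1: a1 a2 a3 a4 b15 b16
  row 2: b21 b22 b23 a4 b25 a6
  row 3: a1 a2 a3 b34 a5 a6
Rows 1 and 3 agree on SName, Weight; apply SName, Weight→SuppID and equate their SuppID entries.
Rows 1 and 3 agree on Weight; apply Weight→Color and equate their Color entries.
Rows 1 and 3 agree on Weight, SuppID; apply Weight, SuppID→PartNo and equate their PartNo entries.
Rows 1 and 2 agree on PartNo; apply PartNo→SCity, Weight and equate their SCity, Weight entries.
Row 1 is now all distinguished symbols — the join is lossless.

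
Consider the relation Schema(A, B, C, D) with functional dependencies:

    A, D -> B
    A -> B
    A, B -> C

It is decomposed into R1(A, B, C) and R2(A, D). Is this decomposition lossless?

Common attributes: R1 ∩ R2 = {A}.
Closure of {A}: A → B applies, adding B; A, B → C applies, adding C. So (A)⁺ = {A, B, C}.
This closure contains every attribute of R1, so R1 ∩ R2 → R1. The join is lossless.

Yes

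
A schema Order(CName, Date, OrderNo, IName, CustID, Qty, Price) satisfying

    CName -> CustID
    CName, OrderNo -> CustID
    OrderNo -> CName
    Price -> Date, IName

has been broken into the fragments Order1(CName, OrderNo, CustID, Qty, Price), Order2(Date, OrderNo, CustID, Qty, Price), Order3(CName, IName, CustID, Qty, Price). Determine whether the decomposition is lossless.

Chase test. Columns are CName, Date, OrderNo, IName, CustID, Qty, Price; row i has aⱼ where attribute j ∈ Orderi, else bᵢⱼ.
Initial tableau (one row per fragment):
  row 1: a1 b12 a3 b14 a5 a6 a7
  row 2: b21 a2 a3 b24 a5 a6 a7
  row 3: a1 b32 b33 a4 a5 a6 a7
Rows 1 and 2 agree on OrderNo; apply OrderNo→CName and equate their CName entries.
Rows 1 and 2 agree on Price; apply Price→Date, IName and equate their Date, IName entries.
Rows 1 and 3 agree on Price; apply Price→Date, IName and equate their Date, IName entries.
Row 1 is now all distinguished symbols — the join is lossless.

Yes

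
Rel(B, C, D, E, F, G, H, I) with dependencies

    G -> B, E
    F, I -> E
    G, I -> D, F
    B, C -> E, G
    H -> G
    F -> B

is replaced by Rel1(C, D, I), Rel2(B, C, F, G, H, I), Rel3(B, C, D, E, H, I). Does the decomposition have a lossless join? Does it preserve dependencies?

lossless but not dependency-preserving

Lossless test (chase): Rows 2 and 3 agree on B, C; apply B, C→E, G and equate their E, G entries. Rows 2 and 3 agree on G, I; apply G, I→D, F and equate their D, F entries. Row 2 is now all distinguished symbols — the join is lossless.
Dependency preservation: the restricted closure of {G} across the fragments never reaches {B, E}, so G → B, E cannot be enforced without a join — not preserved.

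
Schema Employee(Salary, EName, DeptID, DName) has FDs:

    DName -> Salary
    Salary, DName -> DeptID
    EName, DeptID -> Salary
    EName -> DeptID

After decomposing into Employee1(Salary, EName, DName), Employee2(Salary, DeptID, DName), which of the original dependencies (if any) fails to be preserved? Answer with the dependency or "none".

EName -> DeptID

Check EName → DeptID: no single fragment contains all of {EName, DeptID}, and the restricted closure of {EName} across the fragments never reaches {DeptID}.
DName → Salary is preserved.
Salary, DName → DeptID is preserved.
EName, DeptID → Salary is preserved.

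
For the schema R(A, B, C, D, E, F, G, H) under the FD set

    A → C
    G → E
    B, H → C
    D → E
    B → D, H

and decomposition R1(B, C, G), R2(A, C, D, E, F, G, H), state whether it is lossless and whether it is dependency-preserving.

lossy and not dependency-preserving

Lossless test: (C, G)⁺ = {C, E, G}, which is a superkey of neither fragment — lossy.
Dependency preservation: the restricted closure of {B} across the fragments never reaches {D, H}, so B → D, H cannot be enforced without a join — not preserved.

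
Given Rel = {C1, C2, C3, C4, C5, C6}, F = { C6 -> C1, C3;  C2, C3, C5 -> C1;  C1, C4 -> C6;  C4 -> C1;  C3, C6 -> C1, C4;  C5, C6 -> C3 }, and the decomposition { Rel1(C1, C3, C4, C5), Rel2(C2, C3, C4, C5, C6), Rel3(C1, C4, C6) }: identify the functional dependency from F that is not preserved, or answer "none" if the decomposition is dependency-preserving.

C2, C3, C5 -> C1

Check C2, C3, C5 → C1: no single fragment contains all of {C1, C2, C3, C5}, and the restricted closure of {C2, C3, C5} across the fragments never reaches {C1}.
C6 → C1, C3 is preserved.
C1, C4 → C6 is preserved.
C4 → C1 is preserved.
C3, C6 → C1, C4 is preserved.
C5, C6 → C3 is preserved.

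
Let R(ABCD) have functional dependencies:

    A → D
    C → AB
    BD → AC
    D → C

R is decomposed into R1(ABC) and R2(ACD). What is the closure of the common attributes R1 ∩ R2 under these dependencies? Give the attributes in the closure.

R1 ∩ R2 = {AC}.
A → D applies, adding D
C → AB applies, adding B
Closure: {ABCD}.

ABCD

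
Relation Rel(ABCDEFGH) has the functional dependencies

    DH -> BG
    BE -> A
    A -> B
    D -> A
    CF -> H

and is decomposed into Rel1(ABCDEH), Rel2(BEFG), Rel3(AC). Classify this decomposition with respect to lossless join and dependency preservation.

lossy and not dependency-preserving

Lossless test (chase): Rows 1 and 2 agree on BE; apply BE→A and equate their A entries. Rows 1 and 3 agree on A; apply A→B and equate their B entries. No row becomes fully distinguished — the join is lossy.
Dependency preservation: the restricted closure of {DH} across the fragments never reaches {BG}, so DH → BG cannot be enforced without a join — not preserved.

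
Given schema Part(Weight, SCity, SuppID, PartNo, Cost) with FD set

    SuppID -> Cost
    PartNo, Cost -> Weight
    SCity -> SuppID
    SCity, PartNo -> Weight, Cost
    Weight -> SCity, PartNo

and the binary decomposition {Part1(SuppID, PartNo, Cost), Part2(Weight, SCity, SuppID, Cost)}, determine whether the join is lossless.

Common attributes: Part1 ∩ Part2 = {SuppID, Cost}.
No dependency enlarges {SuppID, Cost}, so (SuppID, Cost)⁺ = {SuppID, Cost}.
The closure contains neither all of Part1 = {SuppID, PartNo, Cost} nor all of Part2 = {Weight, SCity, SuppID, Cost}, so the common attributes are not a superkey of either fragment. The join is lossy.

No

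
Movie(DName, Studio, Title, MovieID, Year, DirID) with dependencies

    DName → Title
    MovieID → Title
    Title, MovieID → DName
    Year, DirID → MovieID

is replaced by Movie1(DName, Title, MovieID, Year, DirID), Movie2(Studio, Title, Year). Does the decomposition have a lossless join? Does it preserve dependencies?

lossy but dependency-preserving

Lossless test: (Title, Year)⁺ = {Title, Year}, which is a superkey of neither fragment — lossy.
Dependency preservation: every FD's attributes lie within a single fragment, so each can be enforced locally — preserved.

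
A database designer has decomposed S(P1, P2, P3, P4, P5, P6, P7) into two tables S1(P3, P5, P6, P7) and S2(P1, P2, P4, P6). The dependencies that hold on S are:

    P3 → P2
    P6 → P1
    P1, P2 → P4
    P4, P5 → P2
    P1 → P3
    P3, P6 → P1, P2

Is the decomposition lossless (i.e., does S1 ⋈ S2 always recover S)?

Yes

Common attributes: S1 ∩ S2 = {P6}.
Closure of {P6}: P6 → P1 applies, adding P1; P1 → P3 applies, adding P3; P3, P6 → P1, P2 applies, adding P2; P1, P2 → P4 applies, adding P4. So (P6)⁺ = {P1, P2, P3, P4, P6}.
This closure contains every attribute of S2, so S1 ∩ S2 → S2. The join is lossless.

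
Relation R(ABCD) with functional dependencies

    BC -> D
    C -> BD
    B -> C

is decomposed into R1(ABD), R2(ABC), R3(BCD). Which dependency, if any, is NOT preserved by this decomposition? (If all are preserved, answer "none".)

BC → D lies within R3.
C → BD lies within R3.
B → C lies within R2.
Every dependency is enforceable on the fragments, so the decomposition is dependency-preserving.

none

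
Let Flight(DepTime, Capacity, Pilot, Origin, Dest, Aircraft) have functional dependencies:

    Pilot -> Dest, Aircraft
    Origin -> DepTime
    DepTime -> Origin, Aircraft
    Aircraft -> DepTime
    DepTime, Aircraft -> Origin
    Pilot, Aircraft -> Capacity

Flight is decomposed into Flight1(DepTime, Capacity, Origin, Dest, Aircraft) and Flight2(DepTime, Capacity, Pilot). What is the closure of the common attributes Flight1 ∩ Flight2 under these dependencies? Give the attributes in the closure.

Flight1 ∩ Flight2 = {DepTime, Capacity}.
DepTime → Origin, Aircraft applies, adding Origin, Aircraft
Closure: {DepTime, Capacity, Origin, Aircraft}.

DepTime, Capacity, Origin, Aircraft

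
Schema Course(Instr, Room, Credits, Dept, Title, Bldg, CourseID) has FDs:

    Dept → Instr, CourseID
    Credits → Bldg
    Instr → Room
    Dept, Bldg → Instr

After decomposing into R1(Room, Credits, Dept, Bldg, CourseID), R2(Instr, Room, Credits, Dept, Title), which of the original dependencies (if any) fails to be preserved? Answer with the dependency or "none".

none

Dept → Instr, CourseID: restricted closure across fragments reaches Instr, CourseID.
Credits → Bldg lies within R1.
Instr → Room lies within R2.
Dept, Bldg → Instr: restricted closure across fragments reaches Instr.
Every dependency is enforceable on the fragments, so the decomposition is dependency-preserving.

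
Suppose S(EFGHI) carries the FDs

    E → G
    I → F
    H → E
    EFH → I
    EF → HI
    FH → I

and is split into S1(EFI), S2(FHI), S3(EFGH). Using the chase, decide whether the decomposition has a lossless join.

Chase test. Columns are EFGHI; row i has aⱼ where attribute j ∈ Si, else bᵢⱼ.
Initial tableau (one row per fragment):
  row 1: a1 a2 b13 b14 a5
  row 2: b21 a2 b23 a4 a5
  row 3: a1 a2 a3 a4 b35
Rows 1 and 3 agree on E; apply E→G and equate their G entries.
Rows 2 and 3 agree on H; apply H→E and equate their E entries.
Rows 2 and 3 agree on EFH; apply EFH→I and equate their I entries.
Rows 1 and 2 agree on EF; apply EF→HI and equate their HI entries.
Rows 1 and 2 agree on E; apply E→G and equate their G entries.
Row 1 is now all distinguished symbols — the join is lossless.

Yes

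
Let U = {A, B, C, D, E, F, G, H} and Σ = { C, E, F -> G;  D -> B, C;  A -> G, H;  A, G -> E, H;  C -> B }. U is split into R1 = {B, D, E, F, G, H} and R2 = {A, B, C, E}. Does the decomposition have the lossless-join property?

Common attributes: R1 ∩ R2 = {B, E}.
No dependency enlarges {B, E}, so (B, E)⁺ = {B, E}.
The closure contains neither all of R1 = {B, D, E, F, G, H} nor all of R2 = {A, B, C, E}, so the common attributes are not a superkey of either fragment. The join is lossy.

No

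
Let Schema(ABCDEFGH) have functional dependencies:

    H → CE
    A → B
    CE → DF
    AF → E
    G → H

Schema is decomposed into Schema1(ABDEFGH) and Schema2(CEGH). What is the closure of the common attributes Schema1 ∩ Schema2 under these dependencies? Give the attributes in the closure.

Schema1 ∩ Schema2 = {EGH}.
H → CE applies, adding C
CE → DF applies, adding DF
Closure: {CDEFGH}.

CDEFGH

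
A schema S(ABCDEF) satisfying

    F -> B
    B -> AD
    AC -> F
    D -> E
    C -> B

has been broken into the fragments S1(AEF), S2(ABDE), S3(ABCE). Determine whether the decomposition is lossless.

Chase test. Columns are ABCDEF; row i has aⱼ where attribute j ∈ Si, else bᵢⱼ.
Initial tableau (one row per fragment):
  row 1: a1 b12 b13 b14 a5 a6
  row 2: a1 a2 b23 a4 a5 b26
  row 3: a1 a2 a3 b34 a5 b36
Rows 2 and 3 agree on B; apply B→AD and equate their AD entries.
No row becomes fully distinguished — the join is lossy.

No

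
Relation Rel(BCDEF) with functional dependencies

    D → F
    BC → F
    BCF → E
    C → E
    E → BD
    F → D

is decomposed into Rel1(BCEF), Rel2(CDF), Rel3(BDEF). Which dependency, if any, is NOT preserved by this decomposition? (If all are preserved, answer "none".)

D → F lies within Rel2.
BC → F lies within Rel1.
BCF → E lies within Rel1.
C → E lies within Rel1.
E → BD lies within Rel3.
F → D lies within Rel2.
Every dependency is enforceable on the fragments, so the decomposition is dependency-preserving.

none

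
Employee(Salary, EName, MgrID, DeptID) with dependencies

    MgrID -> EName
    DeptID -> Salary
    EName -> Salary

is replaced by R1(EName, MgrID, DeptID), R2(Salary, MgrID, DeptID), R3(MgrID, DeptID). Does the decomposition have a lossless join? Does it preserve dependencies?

lossless but not dependency-preserving

Lossless test (chase): Rows 1 and 2 agree on MgrID; apply MgrID→EName and equate their EName entries. Rows 1 and 3 agree on MgrID; apply MgrID→EName and equate their EName entries. Rows 1 and 2 agree on DeptID; apply DeptID→Salary and equate their Salary entries. Rows 1 and 3 agree on DeptID; apply DeptID→Salary and equate their Salary entries. Row 1 is now all distinguished symbols — the join is lossless.
Dependency preservation: the restricted closure of {EName} across the fragments never reaches {Salary}, so EName → Salary cannot be enforced without a join — not preserved.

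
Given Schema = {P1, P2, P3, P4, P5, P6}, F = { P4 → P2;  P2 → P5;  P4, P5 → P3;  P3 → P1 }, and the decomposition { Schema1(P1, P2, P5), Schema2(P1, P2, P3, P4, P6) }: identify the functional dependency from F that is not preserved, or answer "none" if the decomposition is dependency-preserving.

none

P4 → P2 lies within Schema2.
P2 → P5 lies within Schema1.
P4, P5 → P3: restricted closure across fragments reaches P3.
P3 → P1 lies within Schema2.
Every dependency is enforceable on the fragments, so the decomposition is dependency-preserving.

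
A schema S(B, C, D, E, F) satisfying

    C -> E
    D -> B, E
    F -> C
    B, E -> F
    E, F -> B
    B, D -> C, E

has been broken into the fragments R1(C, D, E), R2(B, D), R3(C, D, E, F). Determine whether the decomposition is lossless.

Chase test. Columns are B, C, D, E, F; row i has aⱼ where attribute j ∈ Ri, else bᵢⱼ.
Initial tableau (one row per fragment):
  row 1: b11 a2 a3 a4 b15
  row 2: a1 b22 a3 b24 b25
  row 3: b31 a2 a3 a4 a5
Rows 1 and 2 agree on D; apply D→B, E and equate their B, E entries.
Rows 1 and 3 agree on D; apply D→B, E and equate their B, E entries.
Rows 1 and 2 agree on B, E; apply B, E→F and equate their F entries.
Rows 1 and 3 agree on B, E; apply B, E→F and equate their F entries.
Rows 1 and 2 agree on B, D; apply B, D→C, E and equate their C, E entries.
Row 1 is now all distinguished symbols — the join is lossless.

Yes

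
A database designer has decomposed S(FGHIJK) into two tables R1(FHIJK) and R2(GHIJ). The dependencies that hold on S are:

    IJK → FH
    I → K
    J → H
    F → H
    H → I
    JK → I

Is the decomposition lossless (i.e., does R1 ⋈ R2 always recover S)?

Common attributes: R1 ∩ R2 = {HIJ}.
Closure of {HIJ}: I → K applies, adding K; IJK → FH applies, adding F. So (HIJ)⁺ = {FHIJK}.
This closure contains every attribute of R1, so R1 ∩ R2 → R1. The join is lossless.

Yes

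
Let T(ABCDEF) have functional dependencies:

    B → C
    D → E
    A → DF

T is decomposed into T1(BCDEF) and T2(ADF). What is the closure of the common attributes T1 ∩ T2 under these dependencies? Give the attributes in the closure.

T1 ∩ T2 = {DF}.
D → E applies, adding E
Closure: {DEF}.

DEF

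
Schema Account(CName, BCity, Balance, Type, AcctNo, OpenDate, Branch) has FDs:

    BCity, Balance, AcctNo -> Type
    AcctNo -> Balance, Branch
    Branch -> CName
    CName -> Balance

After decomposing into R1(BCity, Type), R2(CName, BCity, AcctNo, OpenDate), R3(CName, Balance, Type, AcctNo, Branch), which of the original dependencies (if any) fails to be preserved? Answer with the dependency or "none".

Check BCity, Balance, AcctNo → Type: no single fragment contains all of {BCity, Balance, Type, AcctNo}, and the restricted closure of {BCity, Balance, AcctNo} across the fragments never reaches {Type}.
AcctNo → Balance, Branch is preserved.
Branch → CName is preserved.
CName → Balance is preserved.

BCity, Balance, AcctNo -> Type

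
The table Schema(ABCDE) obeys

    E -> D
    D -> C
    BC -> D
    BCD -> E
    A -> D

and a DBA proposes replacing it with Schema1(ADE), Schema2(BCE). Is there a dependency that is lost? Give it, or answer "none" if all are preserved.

D -> C

Check D → C: no single fragment contains all of {CD}, and the restricted closure of {D} across the fragments never reaches {C}.
E → D is preserved.
BC → D is preserved.
BCD → E is preserved.
A → D is preserved.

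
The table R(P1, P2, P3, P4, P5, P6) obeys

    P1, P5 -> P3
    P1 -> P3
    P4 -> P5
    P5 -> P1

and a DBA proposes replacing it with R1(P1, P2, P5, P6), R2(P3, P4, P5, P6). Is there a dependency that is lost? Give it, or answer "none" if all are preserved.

P1 -> P3

Check P1 → P3: no single fragment contains all of {P1, P3}, and the restricted closure of {P1} across the fragments never reaches {P3}.
P1, P5 → P3 is preserved.
P4 → P5 is preserved.
P5 → P1 is preserved.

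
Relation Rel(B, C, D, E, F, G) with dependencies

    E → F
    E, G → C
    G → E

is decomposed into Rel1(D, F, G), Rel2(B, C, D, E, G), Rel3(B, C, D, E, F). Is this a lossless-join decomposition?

Yes

Chase test. Columns are B, C, D, E, F, G; row i has aⱼ where attribute j ∈ Reli, else bᵢⱼ.
Initial tableau (one row per fragment):
  row 1: b11 b12 a3 b14 a5 a6
  row 2: a1 a2 a3 a4 b25 a6
  row 3: a1 a2 a3 a4 a5 b36
Rows 2 and 3 agree on E; apply E→F and equate their F entries.
Rows 1 and 2 agree on G; apply G→E and equate their E entries.
Rows 1 and 2 agree on E, G; apply E, G→C and equate their C entries.
Row 2 is now all distinguished symbols — the join is lossless.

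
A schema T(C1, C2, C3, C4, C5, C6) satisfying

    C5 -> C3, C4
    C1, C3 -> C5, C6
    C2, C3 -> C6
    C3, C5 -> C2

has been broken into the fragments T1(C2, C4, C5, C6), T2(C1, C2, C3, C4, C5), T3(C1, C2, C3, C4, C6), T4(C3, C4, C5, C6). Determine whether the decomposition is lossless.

Chase test. Columns are C1, C2, C3, C4, C5, C6; row i has aⱼ where attribute j ∈ Ti, else bᵢⱼ.
Initial tableau (one row per fragment):
  row 1: b11 a2 b13 a4 a5 a6
  row 2: a1 a2 a3 a4 a5 b26
  row 3: a1 a2 a3 a4 b35 a6
  row 4: b41 b42 a3 a4 a5 a6
Rows 1 and 2 agree on C5; apply C5→C3, C4 and equate their C3, C4 entries.
Rows 2 and 3 agree on C1, C3; apply C1, C3→C5, C6 and equate their C5, C6 entries.
Rows 1 and 4 agree on C3, C5; apply C3, C5→C2 and equate their C2 entries.
Row 2 is now all distinguished symbols — the join is lossless.

Yes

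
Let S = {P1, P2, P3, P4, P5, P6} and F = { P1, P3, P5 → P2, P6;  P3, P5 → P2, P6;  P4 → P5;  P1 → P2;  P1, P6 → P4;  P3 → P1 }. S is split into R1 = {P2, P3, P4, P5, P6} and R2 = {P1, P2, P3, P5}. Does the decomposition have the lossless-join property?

Yes

Common attributes: R1 ∩ R2 = {P2, P3, P5}.
Closure of {P2, P3, P5}: P3, P5 → P2, P6 applies, adding P6; P3 → P1 applies, adding P1; P1, P6 → P4 applies, adding P4. So (P2, P3, P5)⁺ = {P1, P2, P3, P4, P5, P6}.
This closure contains every attribute of R1, so R1 ∩ R2 → R1. The join is lossless.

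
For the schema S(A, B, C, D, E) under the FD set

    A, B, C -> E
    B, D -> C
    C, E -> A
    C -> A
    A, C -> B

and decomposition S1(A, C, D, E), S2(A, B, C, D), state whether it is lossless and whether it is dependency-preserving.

lossless and dependency-preserving

Lossless test: (A, C, D)⁺ = {A, B, C, D, E}, which contains all of one fragment — lossless.
Dependency preservation: A, B, C → E is not contained in any single fragment, but the restricted closure of its left-hand side across the fragments still reaches the right-hand side; the remaining FDs each lie inside some fragment. All dependencies are preserved.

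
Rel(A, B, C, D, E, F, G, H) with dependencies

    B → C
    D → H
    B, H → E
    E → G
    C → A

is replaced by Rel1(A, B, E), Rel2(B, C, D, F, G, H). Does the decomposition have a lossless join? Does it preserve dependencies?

Lossless test: (B)⁺ = {A, B, C}, which is a superkey of neither fragment — lossy.
Dependency preservation: the restricted closure of {B, H} across the fragments never reaches {E}, so B, H → E cannot be enforced without a join — not preserved.

lossy and not dependency-preserving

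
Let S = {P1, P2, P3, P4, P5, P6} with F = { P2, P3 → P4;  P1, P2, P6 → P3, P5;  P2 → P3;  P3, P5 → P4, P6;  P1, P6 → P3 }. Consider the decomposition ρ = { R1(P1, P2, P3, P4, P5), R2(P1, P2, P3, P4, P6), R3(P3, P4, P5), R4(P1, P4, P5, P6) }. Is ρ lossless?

Chase test. Columns are P1, P2, P3, P4, P5, P6; row i has aⱼ where attribute j ∈ Ri, else bᵢⱼ.
Initial tableau (one row per fragment):
  row 1: a1 a2 a3 a4 a5 b16
  row 2: a1 a2 a3 a4 b25 a6
  row 3: b31 b32 a3 a4 a5 b36
  row 4: a1 b42 b43 a4 a5 a6
Rows 1 and 3 agree on P3, P5; apply P3, P5→P4, P6 and equate their P4, P6 entries.
Rows 2 and 4 agree on P1, P6; apply P1, P6→P3 and equate their P3 entries.
Rows 1 and 4 agree on P3, P5; apply P3, P5→P4, P6 and equate their P4, P6 entries.
Rows 1 and 2 agree on P1, P2, P6; apply P1, P2, P6→P3, P5 and equate their P3, P5 entries.
Row 1 is now all distinguished symbols — the join is lossless.

Yes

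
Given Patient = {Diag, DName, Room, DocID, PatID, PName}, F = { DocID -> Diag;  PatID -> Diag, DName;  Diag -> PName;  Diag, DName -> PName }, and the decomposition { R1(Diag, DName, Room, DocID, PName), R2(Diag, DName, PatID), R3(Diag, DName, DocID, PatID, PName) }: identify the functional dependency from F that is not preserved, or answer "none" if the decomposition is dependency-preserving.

DocID → Diag lies within R1.
PatID → Diag, DName lies within R2.
Diag → PName lies within R1.
Diag, DName → PName lies within R1.
Every dependency is enforceable on the fragments, so the decomposition is dependency-preserving.

none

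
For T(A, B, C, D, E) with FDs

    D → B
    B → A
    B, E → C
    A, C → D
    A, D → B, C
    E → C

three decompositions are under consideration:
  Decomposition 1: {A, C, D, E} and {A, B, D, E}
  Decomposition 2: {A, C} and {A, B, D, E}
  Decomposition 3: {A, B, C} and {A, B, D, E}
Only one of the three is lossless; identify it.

Decomposition 1: common = {A, D, E}, closure = {A, B, C, D, E} → lossless.
Decomposition 2: common = {A}, closure = {A} → lossy.
Decomposition 3: common = {A, B}, closure = {A, B} → lossy.

Decomposition 1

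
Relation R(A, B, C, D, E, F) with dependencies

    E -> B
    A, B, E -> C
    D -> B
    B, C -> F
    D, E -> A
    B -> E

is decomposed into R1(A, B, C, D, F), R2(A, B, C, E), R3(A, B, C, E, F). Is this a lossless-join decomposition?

Yes

Chase test. Columns are A, B, C, D, E, F; row i has aⱼ where attribute j ∈ Ri, else bᵢⱼ.
Initial tableau (one row per fragment):
  row 1: a1 a2 a3 a4 b15 a6
  row 2: a1 a2 a3 b24 a5 b26
  row 3: a1 a2 a3 b34 a5 a6
Rows 1 and 2 agree on B, C; apply B, C→F and equate their F entries.
Rows 1 and 2 agree on B; apply B→E and equate their E entries.
Row 1 is now all distinguished symbols — the join is lossless.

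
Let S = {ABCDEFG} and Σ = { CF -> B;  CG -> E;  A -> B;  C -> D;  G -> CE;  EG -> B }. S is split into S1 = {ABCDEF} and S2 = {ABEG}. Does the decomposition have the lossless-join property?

Common attributes: S1 ∩ S2 = {ABE}.
No dependency enlarges {ABE}, so (ABE)⁺ = {ABE}.
The closure contains neither all of S1 = {ABCDEF} nor all of S2 = {ABEG}, so the common attributes are not a superkey of either fragment. The join is lossy.

No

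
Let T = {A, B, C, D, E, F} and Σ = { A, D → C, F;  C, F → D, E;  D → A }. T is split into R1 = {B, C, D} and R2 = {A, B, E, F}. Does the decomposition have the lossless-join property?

Common attributes: R1 ∩ R2 = {B}.
No dependency enlarges {B}, so (B)⁺ = {B}.
The closure contains neither all of R1 = {B, C, D} nor all of R2 = {A, B, E, F}, so the common attributes are not a superkey of either fragment. The join is lossy.

No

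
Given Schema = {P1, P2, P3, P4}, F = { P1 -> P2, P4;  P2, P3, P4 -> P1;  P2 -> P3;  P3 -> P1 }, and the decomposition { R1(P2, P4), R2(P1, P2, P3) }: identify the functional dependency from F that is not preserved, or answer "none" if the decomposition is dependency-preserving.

P1 → P2, P4: restricted closure across fragments reaches P2, P4.
P2, P3, P4 → P1: restricted closure across fragments reaches P1.
P2 → P3 lies within R2.
P3 → P1 lies within R2.
Every dependency is enforceable on the fragments, so the decomposition is dependency-preserving.

none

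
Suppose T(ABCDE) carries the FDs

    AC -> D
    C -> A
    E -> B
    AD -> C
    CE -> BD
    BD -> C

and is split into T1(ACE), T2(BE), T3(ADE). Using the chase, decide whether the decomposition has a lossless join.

No

Chase test. Columns are ABCDE; row i has aⱼ where attribute j ∈ Ti, else bᵢⱼ.
Initial tableau (one row per fragment):
  row 1: a1 b12 a3 b14 a5
  row 2: b21 a2 b23 b24 a5
  row 3: a1 b32 b33 a4 a5
Rows 1 and 2 agree on E; apply E→B and equate their B entries.
Rows 1 and 3 agree on E; apply E→B and equate their B entries.
No row becomes fully distinguished — the join is lossy.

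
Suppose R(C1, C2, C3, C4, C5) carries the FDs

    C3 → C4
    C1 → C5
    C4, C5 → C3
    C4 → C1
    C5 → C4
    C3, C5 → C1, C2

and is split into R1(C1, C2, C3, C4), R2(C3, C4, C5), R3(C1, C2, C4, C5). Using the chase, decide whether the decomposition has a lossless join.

Chase test. Columns are C1, C2, C3, C4, C5; row i has aⱼ where attribute j ∈ Ri, else bᵢⱼ.
Initial tableau (one row per fragment):
  row 1: a1 a2 a3 a4 b15
  row 2: b21 b22 a3 a4 a5
  row 3: a1 a2 b33 a4 a5
Rows 1 and 3 agree on C1; apply C1→C5 and equate their C5 entries.
Rows 1 and 3 agree on C4, C5; apply C4, C5→C3 and equate their C3 entries.
Rows 1 and 2 agree on C4; apply C4→C1 and equate their C1 entries.
Rows 1 and 2 agree on C3, C5; apply C3, C5→C1, C2 and equate their C1, C2 entries.
Row 1 is now all distinguished symbols — the join is lossless.

Yes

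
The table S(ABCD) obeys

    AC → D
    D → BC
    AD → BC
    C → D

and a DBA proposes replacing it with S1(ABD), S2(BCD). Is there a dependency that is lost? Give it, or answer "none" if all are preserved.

AC → D: restricted closure across fragments reaches D.
D → BC lies within S2.
AD → BC: restricted closure across fragments reaches BC.
C → D lies within S2.
Every dependency is enforceable on the fragments, so the decomposition is dependency-preserving.

none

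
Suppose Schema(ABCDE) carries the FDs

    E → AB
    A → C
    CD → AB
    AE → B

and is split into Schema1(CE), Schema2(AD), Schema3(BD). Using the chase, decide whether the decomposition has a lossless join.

Chase test. Columns are ABCDE; row i has aⱼ where attribute j ∈ Schemai, else bᵢⱼ.
Initial tableau (one row per fragment):
  row 1: b11 b12 a3 b14 a5
  row 2: a1 b22 b23 a4 b25
  row 3: b31 a2 b33 a4 b35
No row becomes fully distinguished — the join is lossy.

No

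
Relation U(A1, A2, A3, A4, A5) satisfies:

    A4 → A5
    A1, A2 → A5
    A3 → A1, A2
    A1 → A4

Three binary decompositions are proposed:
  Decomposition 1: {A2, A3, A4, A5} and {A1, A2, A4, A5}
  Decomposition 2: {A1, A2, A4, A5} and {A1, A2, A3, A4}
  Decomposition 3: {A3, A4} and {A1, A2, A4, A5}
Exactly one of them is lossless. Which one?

Decomposition 2

Decomposition 1: common = {A2, A4, A5}, closure = {A2, A4, A5} → lossy.
Decomposition 2: common = {A1, A2, A4}, closure = {A1, A2, A4, A5} → lossless.
Decomposition 3: common = {A4}, closure = {A4, A5} → lossy.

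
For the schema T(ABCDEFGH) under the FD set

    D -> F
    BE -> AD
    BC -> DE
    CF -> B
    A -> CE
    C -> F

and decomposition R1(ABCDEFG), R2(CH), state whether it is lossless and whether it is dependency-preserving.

lossy but dependency-preserving

Lossless test: (C)⁺ = {ABCDEF}, which is a superkey of neither fragment — lossy.
Dependency preservation: every FD's attributes lie within a single fragment, so each can be enforced locally — preserved.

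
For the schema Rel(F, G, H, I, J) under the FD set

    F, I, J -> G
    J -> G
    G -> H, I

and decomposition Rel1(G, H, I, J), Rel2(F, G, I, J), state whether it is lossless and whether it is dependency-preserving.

Lossless test: (G, I, J)⁺ = {G, H, I, J}, which contains all of one fragment — lossless.
Dependency preservation: every FD's attributes lie within a single fragment, so each can be enforced locally — preserved.

lossless and dependency-preserving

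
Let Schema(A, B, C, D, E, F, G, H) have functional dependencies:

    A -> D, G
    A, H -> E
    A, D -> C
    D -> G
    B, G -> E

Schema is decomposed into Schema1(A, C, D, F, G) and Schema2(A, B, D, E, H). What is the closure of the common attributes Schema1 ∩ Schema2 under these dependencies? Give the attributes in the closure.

Schema1 ∩ Schema2 = {A, D}.
A → D, G applies, adding G
A, D → C applies, adding C
Closure: {A, C, D, G}.

A, C, D, G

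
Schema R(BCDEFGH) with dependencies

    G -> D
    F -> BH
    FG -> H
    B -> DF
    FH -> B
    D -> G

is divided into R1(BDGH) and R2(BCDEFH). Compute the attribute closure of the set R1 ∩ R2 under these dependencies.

R1 ∩ R2 = {BDH}.
B → DF applies, adding F
D → G applies, adding G
Closure: {BDFGH}.

BDFGH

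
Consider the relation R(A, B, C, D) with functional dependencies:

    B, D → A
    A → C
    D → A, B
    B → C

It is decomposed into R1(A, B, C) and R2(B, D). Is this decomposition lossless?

Common attributes: R1 ∩ R2 = {B}.
Closure of {B}: B → C applies, adding C. So (B)⁺ = {B, C}.
The closure contains neither all of R1 = {A, B, C} nor all of R2 = {B, D}, so the common attributes are not a superkey of either fragment. The join is lossy.

No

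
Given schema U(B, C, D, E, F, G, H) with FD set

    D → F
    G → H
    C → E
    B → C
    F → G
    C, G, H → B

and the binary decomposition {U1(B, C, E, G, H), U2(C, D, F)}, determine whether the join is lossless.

Common attributes: U1 ∩ U2 = {C}.
Closure of {C}: C → E applies, adding E. So (C)⁺ = {C, E}.
The closure contains neither all of U1 = {B, C, E, G, H} nor all of U2 = {C, D, F}, so the common attributes are not a superkey of either fragment. The join is lossy.

No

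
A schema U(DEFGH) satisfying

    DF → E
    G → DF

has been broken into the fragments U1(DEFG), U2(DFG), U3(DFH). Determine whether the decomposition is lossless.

No

Chase test. Columns are DEFGH; row i has aⱼ where attribute j ∈ Ui, else bᵢⱼ.
Initial tableau (one row per fragment):
  row 1: a1 a2 a3 a4 b15
  row 2: a1 b22 a3 a4 b25
  row 3: a1 b32 a3 b34 a5
Rows 1 and 2 agree on DF; apply DF→E and equate their E entries.
Rows 1 and 3 agree on DF; apply DF→E and equate their E entries.
No row becomes fully distinguished — the join is lossy.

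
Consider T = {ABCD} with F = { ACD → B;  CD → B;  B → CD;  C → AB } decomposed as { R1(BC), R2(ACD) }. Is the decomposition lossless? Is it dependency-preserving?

Lossless test: (C)⁺ = {ABCD}, which contains all of one fragment — lossless.
Dependency preservation: ACD → B; CD → B; B → CD; C → AB are not contained in any single fragment, but the restricted closure of each left-hand side across the fragments still reaches the right-hand side; the remaining FDs each lie inside some fragment. All dependencies are preserved.

lossless and dependency-preserving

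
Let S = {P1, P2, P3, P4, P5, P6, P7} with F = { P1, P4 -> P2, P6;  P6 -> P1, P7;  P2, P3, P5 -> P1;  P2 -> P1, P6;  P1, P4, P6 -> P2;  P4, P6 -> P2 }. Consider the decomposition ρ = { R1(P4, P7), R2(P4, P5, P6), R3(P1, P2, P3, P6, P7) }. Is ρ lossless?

Chase test. Columns are P1, P2, P3, P4, P5, P6, P7; row i has aⱼ where attribute j ∈ Ri, else bᵢⱼ.
Initial tableau (one row per fragment):
  row 1: b11 b12 b13 a4 b15 b16 a7
  row 2: b21 b22 b23 a4 a5 a6 b27
  row 3: a1 a2 a3 b34 b35 a6 a7
Rows 2 and 3 agree on P6; apply P6→P1, P7 and equate their P1, P7 entries.
No row becomes fully distinguished — the join is lossy.

No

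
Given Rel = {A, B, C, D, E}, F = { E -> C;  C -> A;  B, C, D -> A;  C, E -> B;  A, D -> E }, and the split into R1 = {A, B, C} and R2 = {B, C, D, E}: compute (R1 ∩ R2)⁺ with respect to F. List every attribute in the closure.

R1 ∩ R2 = {B, C}.
C → A applies, adding A
Closure: {A, B, C}.

A, B, C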